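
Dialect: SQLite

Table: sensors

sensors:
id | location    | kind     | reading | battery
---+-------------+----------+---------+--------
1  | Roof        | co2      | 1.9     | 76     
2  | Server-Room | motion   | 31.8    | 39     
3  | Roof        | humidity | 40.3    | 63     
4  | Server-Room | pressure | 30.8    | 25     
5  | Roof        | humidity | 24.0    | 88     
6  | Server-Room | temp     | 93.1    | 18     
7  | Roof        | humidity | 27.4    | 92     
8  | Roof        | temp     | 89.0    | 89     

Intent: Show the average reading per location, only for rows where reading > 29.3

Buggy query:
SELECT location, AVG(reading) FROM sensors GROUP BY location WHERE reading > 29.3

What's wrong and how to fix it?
Bug: WHERE cannot follow GROUP BY

Fix: Place WHERE between FROM and GROUP BY

Corrected query:
SELECT location, AVG(reading) FROM sensors WHERE reading > 29.3 GROUP BY location

Result:
location    | AVG(reading)
------------+-------------
Roof        | 64.65       
Server-Room | 51.9        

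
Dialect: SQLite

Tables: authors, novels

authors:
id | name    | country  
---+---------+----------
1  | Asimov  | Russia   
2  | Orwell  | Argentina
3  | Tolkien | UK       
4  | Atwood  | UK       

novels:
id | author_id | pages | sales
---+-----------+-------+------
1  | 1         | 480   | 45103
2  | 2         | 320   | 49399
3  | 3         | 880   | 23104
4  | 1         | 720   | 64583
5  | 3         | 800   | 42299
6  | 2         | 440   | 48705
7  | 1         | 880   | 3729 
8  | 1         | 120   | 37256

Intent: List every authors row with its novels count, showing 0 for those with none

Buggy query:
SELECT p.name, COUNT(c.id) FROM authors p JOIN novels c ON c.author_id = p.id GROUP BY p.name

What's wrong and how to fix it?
Bug: An inner join excludes parents with zero children

Fix: Use LEFT JOIN so parents without children still appear (COUNT(c.id) gives 0)

Corrected query:
SELECT p.name, COUNT(c.id) FROM authors p LEFT JOIN novels c ON c.author_id = p.id GROUP BY p.name

Result:
name    | COUNT(c.id)
--------+------------
Asimov  | 4          
Atwood  | 0          
Orwell  | 2          
Tolkien | 2          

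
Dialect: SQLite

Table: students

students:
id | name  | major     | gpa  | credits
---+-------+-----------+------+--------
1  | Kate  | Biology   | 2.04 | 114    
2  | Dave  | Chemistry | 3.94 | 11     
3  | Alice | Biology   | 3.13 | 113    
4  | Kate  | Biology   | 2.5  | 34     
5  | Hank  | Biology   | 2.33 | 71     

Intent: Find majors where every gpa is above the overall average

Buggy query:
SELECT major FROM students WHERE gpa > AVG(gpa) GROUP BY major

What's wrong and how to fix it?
Bug: WHERE evaluates per row before aggregation, so AVG() is unavailable

Fix: Use a subquery for AVG and a HAVING MIN(...) filter so the condition holds for every row in the group

Corrected query:
SELECT major FROM students GROUP BY major HAVING MIN(gpa) > (SELECT AVG(gpa) FROM students)

Result:
major    
---------
Chemistry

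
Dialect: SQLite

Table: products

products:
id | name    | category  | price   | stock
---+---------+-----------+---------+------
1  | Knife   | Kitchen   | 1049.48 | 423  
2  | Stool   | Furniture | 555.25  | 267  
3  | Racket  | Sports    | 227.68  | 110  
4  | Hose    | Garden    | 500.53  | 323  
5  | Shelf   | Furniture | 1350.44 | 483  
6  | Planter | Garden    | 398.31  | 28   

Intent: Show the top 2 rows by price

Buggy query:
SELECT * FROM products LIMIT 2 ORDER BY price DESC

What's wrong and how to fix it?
Bug: LIMIT must come after ORDER BY

Fix: Sort with ORDER BY, then apply LIMIT

Corrected query:
SELECT * FROM products ORDER BY price DESC LIMIT 2

Result:
id | name  | category  | price   | stock
---+-------+-----------+---------+------
5  | Shelf | Furniture | 1350.44 | 483  
1  | Knife | Kitchen   | 1049.48 | 423  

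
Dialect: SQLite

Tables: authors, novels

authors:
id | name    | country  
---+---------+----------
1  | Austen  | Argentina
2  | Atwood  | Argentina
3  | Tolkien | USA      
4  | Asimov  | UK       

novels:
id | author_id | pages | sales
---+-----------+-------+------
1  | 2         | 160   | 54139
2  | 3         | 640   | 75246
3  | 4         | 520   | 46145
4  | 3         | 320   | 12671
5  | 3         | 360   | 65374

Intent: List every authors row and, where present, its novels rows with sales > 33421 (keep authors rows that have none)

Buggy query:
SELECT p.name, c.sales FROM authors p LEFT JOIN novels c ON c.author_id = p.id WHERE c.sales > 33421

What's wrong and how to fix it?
Bug: Filtering c.sales in WHERE discards the NULL rows produced by LEFT JOIN, turning it into an inner join

Fix: Put 'c.sales > 33421' in the JOIN's ON clause instead of WHERE

Corrected query:
SELECT p.name, c.sales FROM authors p LEFT JOIN novels c ON c.author_id = p.id AND c.sales > 33421

Result:
name    | sales
--------+------
Austen  | NULL 
Atwood  | 54139
Tolkien | 65374
Tolkien | 75246
Asimov  | 46145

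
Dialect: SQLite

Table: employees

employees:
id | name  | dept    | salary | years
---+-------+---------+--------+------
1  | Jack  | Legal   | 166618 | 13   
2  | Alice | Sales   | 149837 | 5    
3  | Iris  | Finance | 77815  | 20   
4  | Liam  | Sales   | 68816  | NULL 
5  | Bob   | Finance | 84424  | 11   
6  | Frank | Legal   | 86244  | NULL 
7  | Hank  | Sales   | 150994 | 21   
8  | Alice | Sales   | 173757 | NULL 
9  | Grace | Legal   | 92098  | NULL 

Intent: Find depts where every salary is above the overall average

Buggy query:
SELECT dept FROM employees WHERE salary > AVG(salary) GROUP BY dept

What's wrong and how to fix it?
Bug: WHERE evaluates per row before aggregation, so AVG() is unavailable

Fix: Compute the overall average in a scalar subquery and compare each group's MIN against it in HAVING

Corrected query:
SELECT dept FROM employees GROUP BY dept HAVING MIN(salary) > (SELECT AVG(salary) FROM employees)

Result:
(no rows)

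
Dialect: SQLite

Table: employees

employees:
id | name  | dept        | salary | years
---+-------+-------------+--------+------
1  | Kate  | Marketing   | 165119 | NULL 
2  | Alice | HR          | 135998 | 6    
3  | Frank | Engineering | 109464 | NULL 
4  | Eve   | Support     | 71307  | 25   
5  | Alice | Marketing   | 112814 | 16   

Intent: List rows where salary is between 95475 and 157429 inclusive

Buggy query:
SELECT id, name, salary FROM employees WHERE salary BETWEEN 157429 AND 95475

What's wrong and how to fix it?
Bug: The bounds are reversed; BETWEEN a AND b requires a <= b to match anything

Fix: Swap the bounds so the smaller value comes first

Corrected query:
SELECT id, name, salary FROM employees WHERE salary BETWEEN 95475 AND 157429

Result:
id | name  | salary
---+-------+-------
2  | Alice | 135998
3  | Frank | 109464
5  | Alice | 112814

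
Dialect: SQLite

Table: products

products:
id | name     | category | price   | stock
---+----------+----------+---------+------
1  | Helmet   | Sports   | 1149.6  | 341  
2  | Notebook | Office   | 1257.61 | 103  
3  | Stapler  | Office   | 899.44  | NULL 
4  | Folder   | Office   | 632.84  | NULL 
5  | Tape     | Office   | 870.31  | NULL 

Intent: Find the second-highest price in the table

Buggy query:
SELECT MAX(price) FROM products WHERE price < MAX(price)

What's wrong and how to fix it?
Bug: The inner MAX is an aggregate inside WHERE, which is not allowed

Fix: Put the inner MAX in a scalar subquery

Corrected query:
SELECT MAX(price) FROM products WHERE price < (SELECT MAX(price) FROM products)

Result:
MAX(price)
----------
1149.6    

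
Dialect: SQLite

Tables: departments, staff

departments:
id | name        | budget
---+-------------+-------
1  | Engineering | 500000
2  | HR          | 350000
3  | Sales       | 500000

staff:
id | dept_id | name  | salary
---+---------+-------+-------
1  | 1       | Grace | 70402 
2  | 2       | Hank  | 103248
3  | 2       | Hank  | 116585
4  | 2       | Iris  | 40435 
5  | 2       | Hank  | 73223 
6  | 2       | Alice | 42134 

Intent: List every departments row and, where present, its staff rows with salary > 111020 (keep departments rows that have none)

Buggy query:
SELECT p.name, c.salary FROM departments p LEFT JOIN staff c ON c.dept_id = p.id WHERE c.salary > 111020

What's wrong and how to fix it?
Bug: Filtering c.salary in WHERE discards the NULL rows produced by LEFT JOIN, turning it into an inner join

Fix: Put 'c.salary > 111020' in the JOIN's ON clause instead of WHERE

Corrected query:
SELECT p.name, c.salary FROM departments p LEFT JOIN staff c ON c.dept_id = p.id AND c.salary > 111020

Result:
name        | salary
------------+-------
Engineering | NULL  
HR          | 116585
Sales       | NULL  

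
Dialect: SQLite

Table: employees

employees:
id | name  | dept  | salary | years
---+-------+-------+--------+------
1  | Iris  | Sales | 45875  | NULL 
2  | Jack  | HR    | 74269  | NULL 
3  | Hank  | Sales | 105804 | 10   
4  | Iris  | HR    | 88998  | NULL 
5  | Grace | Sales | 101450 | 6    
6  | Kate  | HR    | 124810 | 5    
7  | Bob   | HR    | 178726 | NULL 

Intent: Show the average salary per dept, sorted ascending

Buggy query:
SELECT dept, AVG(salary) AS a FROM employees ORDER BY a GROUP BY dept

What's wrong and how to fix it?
Bug: ORDER BY appears before GROUP BY; SQL clause order requires GROUP BY first

Fix: Move ORDER BY to the end, after GROUP BY

Corrected query:
SELECT dept, AVG(salary) AS a FROM employees GROUP BY dept ORDER BY a

Result:
dept  | a           
------+-------------
Sales | 84376.333333
HR    | 116700.75   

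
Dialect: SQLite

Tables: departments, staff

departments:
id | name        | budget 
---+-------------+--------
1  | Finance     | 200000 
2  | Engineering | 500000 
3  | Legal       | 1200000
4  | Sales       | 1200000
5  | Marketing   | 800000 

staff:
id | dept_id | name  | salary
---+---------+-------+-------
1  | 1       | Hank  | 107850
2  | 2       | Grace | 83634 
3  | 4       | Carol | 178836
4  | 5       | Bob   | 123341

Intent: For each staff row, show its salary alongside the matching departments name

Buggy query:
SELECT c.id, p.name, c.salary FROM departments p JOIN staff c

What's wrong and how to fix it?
Bug: JOIN with no ON clause produces a cartesian product; every staff row pairs with every departments row

Fix: Add ON c.dept_id = p.id to the JOIN

Corrected query:
SELECT c.id, p.name, c.salary FROM departments p JOIN staff c ON c.dept_id = p.id

Result:
id | name        | salary
---+-------------+-------
1  | Finance     | 107850
2  | Engineering | 83634 
3  | Sales       | 178836
4  | Marketing   | 123341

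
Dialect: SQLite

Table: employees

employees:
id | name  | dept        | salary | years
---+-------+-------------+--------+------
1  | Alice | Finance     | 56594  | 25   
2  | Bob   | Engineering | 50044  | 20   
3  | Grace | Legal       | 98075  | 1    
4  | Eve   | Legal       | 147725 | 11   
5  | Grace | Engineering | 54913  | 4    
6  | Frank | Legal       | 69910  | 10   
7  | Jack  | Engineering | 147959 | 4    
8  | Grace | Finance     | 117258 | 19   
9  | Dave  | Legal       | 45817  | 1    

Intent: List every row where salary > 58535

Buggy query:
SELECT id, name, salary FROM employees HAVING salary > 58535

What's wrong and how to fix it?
Bug: HAVING filters the output of aggregation, but this query has no GROUP BY and no aggregate functions, so SQLite rejects it (HAVING clause on a non-aggregate query); the condition here is per row

Fix: Use WHERE for row-level filtering

Corrected query:
SELECT id, name, salary FROM employees WHERE salary > 58535

Result:
id | name  | salary
---+-------+-------
3  | Grace | 98075 
4  | Eve   | 147725
6  | Frank | 69910 
7  | Jack  | 147959
8  | Grace | 117258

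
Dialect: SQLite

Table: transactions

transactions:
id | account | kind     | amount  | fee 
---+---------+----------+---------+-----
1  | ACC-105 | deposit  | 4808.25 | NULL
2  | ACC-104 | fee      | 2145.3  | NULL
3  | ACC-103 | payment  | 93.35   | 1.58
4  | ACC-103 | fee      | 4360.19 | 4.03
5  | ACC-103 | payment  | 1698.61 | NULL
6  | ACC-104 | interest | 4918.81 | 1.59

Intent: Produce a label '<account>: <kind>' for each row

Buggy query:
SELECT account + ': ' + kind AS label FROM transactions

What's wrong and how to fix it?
Bug: '+' is numeric addition; on text columns SQLite converts them to 0 instead of concatenating

Fix: Replace + with || to concatenate text

Corrected query:
SELECT account || ': ' || kind AS label FROM transactions

Result:
label            
-----------------
ACC-105: deposit 
ACC-104: fee     
ACC-103: payment 
ACC-103: fee     
ACC-103: payment 
ACC-104: interest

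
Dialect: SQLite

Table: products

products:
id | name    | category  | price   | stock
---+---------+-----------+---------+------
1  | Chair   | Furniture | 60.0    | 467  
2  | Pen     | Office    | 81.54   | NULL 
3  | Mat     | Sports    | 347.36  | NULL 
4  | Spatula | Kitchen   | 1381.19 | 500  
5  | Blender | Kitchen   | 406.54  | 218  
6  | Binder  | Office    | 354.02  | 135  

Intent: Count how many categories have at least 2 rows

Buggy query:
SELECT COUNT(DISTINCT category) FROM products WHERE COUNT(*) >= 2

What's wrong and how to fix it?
Bug: WHERE filters individual rows, not groups, so a group-level COUNT is invalid there

Fix: Use a subquery that GROUPs and filters with HAVING, then count its rows

Corrected query:
SELECT COUNT(*) FROM (SELECT category FROM products GROUP BY category HAVING COUNT(*) >= 2)

Result:
COUNT(*)
--------
2       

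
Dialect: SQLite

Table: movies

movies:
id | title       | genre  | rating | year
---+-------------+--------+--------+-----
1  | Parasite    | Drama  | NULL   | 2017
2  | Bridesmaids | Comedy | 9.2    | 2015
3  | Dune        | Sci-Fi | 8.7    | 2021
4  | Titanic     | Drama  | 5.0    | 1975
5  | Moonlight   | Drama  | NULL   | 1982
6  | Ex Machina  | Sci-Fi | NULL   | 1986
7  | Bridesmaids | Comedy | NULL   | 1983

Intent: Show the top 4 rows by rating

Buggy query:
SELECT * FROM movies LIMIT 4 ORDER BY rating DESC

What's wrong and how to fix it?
Bug: LIMIT must come after ORDER BY

Fix: Swap the clauses: ORDER BY first, then LIMIT

Corrected query:
SELECT * FROM movies ORDER BY rating DESC LIMIT 4

Result:
id | title       | genre  | rating | year
---+-------------+--------+--------+-----
2  | Bridesmaids | Comedy | 9.2    | 2015
3  | Dune        | Sci-Fi | 8.7    | 2021
4  | Titanic     | Drama  | 5      | 1975
1  | Parasite    | Drama  | NULL   | 2017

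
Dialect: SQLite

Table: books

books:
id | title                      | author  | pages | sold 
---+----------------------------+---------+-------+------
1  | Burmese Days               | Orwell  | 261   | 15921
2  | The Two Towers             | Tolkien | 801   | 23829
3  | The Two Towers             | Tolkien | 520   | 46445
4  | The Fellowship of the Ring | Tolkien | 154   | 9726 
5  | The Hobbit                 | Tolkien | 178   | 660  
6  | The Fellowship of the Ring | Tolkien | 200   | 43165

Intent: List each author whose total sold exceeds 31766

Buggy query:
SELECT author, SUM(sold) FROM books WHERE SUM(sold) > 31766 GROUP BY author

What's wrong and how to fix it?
Bug: Aggregate functions cannot appear in a WHERE clause

Fix: Move the aggregate condition to a HAVING clause

Corrected query:
SELECT author, SUM(sold) FROM books GROUP BY author HAVING SUM(sold) > 31766

Result:
author  | SUM(sold)
--------+----------
Tolkien | 123825   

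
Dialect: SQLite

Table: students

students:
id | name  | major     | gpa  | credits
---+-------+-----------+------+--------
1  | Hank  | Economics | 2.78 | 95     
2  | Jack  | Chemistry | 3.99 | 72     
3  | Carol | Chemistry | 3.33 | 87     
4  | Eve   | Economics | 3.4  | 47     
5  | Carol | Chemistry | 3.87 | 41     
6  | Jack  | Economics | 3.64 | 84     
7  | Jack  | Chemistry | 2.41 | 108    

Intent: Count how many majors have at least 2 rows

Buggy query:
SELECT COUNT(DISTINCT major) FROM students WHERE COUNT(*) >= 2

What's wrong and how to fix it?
Bug: WHERE filters individual rows, not groups, so a group-level COUNT is invalid there

Fix: Group first with HAVING COUNT(*) >= 2, then COUNT the resulting groups

Corrected query:
SELECT COUNT(*) FROM (SELECT major FROM students GROUP BY major HAVING COUNT(*) >= 2)

Result:
COUNT(*)
--------
2       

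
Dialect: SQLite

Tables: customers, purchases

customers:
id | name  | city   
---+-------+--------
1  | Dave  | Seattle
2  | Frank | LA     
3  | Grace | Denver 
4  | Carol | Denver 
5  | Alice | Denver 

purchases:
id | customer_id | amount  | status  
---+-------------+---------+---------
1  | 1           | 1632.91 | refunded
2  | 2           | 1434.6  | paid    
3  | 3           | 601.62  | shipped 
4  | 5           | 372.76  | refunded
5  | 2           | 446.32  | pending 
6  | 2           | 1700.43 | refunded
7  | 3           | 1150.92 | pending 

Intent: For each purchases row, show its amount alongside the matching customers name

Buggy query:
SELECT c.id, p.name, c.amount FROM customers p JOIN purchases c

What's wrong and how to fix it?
Bug: Missing join condition: each purchases row is matched to all customers rows instead of just its own

Fix: Specify the join condition linking the foreign key to the parent id

Corrected query:
SELECT c.id, p.name, c.amount FROM customers p JOIN purchases c ON c.customer_id = p.id

Result:
id | name  | amount 
---+-------+--------
1  | Dave  | 1632.91
2  | Frank | 1434.6 
3  | Grace | 601.62 
4  | Alice | 372.76 
5  | Frank | 446.32 
6  | Frank | 1700.43
7  | Grace | 1150.92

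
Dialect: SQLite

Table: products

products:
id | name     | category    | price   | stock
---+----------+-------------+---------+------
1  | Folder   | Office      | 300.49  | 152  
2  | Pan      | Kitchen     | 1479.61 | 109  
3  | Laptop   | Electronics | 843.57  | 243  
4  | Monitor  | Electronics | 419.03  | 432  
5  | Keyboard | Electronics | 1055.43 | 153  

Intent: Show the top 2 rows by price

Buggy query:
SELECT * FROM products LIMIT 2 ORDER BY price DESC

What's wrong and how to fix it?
Bug: LIMIT must come after ORDER BY

Fix: Sort with ORDER BY, then apply LIMIT

Corrected query:
SELECT * FROM products ORDER BY price DESC LIMIT 2

Result:
id | name     | category    | price   | stock
---+----------+-------------+---------+------
2  | Pan      | Kitchen     | 1479.61 | 109  
5  | Keyboard | Electronics | 1055.43 | 153  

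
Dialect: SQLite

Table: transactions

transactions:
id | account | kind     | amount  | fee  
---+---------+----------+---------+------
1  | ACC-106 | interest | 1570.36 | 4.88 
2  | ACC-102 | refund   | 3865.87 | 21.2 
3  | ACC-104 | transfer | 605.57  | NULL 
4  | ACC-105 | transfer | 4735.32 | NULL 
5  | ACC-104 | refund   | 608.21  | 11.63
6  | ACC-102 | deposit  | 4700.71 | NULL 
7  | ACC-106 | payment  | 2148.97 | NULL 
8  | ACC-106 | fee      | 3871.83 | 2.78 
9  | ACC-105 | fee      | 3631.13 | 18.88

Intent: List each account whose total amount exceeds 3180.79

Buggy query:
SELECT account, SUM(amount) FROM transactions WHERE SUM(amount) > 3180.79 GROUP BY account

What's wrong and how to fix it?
Bug: SUM(amount) is an aggregate, but WHERE filters rows before aggregation

Fix: Move the aggregate condition to a HAVING clause

Corrected query:
SELECT account, SUM(amount) FROM transactions GROUP BY account HAVING SUM(amount) > 3180.79

Result:
account | SUM(amount)
--------+------------
ACC-102 | 8566.58    
ACC-105 | 8366.45    
ACC-106 | 7591.16    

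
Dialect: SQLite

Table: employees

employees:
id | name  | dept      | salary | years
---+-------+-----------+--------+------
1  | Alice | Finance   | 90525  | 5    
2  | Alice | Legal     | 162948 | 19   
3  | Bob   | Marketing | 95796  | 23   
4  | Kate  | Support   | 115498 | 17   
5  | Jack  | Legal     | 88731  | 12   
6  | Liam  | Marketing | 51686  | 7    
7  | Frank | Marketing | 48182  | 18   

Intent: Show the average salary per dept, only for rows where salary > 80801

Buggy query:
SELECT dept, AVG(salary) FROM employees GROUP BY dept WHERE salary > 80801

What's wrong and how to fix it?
Bug: Row-level WHERE must come before GROUP BY in the clause order

Fix: Place WHERE between FROM and GROUP BY

Corrected query:
SELECT dept, AVG(salary) FROM employees WHERE salary > 80801 GROUP BY dept

Result:
dept      | AVG(salary)
----------+------------
Finance   | 90525      
Legal     | 125839.5   
Marketing | 95796      
Support   | 115498     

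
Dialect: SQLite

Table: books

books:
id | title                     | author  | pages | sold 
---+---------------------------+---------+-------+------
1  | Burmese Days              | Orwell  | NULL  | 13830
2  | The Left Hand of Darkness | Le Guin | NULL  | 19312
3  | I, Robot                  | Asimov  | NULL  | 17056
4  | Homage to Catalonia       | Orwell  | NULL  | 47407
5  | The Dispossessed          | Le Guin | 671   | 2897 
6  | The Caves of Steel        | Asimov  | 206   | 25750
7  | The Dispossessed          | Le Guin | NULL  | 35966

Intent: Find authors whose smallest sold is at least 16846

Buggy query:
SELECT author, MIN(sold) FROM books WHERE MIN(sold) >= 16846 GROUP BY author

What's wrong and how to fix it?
Bug: MIN() in WHERE is a misuse of aggregate

Fix: Use HAVING for the per-group MIN condition

Corrected query:
SELECT author, MIN(sold) FROM books GROUP BY author HAVING MIN(sold) >= 16846

Result:
author | MIN(sold)
-------+----------
Asimov | 17056    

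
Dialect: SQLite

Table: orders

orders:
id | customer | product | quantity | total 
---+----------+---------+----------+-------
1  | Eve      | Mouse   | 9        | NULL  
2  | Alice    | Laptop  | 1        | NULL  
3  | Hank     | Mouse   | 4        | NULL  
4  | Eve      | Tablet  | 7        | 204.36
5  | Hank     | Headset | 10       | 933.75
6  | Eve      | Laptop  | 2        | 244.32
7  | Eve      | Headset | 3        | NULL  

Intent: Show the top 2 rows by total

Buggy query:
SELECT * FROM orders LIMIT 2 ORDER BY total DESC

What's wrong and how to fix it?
Bug: LIMIT must come after ORDER BY

Fix: Sort with ORDER BY, then apply LIMIT

Corrected query:
SELECT * FROM orders ORDER BY total DESC LIMIT 2

Result:
id | customer | product | quantity | total 
---+----------+---------+----------+-------
5  | Hank     | Headset | 10       | 933.75
6  | Eve      | Laptop  | 2        | 244.32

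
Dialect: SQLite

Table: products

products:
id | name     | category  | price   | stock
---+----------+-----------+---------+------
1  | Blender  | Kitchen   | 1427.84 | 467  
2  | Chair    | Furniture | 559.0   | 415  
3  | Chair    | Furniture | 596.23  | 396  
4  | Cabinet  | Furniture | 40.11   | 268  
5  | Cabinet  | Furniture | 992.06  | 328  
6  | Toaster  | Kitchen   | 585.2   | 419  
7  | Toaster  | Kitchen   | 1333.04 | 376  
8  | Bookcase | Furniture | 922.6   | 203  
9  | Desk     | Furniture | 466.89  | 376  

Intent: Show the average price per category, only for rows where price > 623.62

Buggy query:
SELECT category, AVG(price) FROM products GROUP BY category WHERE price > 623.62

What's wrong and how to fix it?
Bug: WHERE cannot follow GROUP BY

Fix: Move the WHERE clause before GROUP BY

Corrected query:
SELECT category, AVG(price) FROM products WHERE price > 623.62 GROUP BY category

Result:
category  | AVG(price)
----------+-----------
Furniture | 957.33    
Kitchen   | 1380.44   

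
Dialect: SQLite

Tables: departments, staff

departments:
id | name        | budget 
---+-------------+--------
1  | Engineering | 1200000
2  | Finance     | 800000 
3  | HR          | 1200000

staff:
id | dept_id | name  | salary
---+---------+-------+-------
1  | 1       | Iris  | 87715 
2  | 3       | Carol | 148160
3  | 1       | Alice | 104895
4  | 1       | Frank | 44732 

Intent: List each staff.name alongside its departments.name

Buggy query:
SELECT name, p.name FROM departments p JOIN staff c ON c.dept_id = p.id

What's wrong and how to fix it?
Bug: 'name' exists in both joined tables, so the database can't tell which one is meant

Fix: Prefix ambiguous columns with the table alias

Corrected query:
SELECT c.name, p.name FROM departments p JOIN staff c ON c.dept_id = p.id

Result:
name  | name       
------+------------
Iris  | Engineering
Carol | HR         
Alice | Engineering
Frank | Engineering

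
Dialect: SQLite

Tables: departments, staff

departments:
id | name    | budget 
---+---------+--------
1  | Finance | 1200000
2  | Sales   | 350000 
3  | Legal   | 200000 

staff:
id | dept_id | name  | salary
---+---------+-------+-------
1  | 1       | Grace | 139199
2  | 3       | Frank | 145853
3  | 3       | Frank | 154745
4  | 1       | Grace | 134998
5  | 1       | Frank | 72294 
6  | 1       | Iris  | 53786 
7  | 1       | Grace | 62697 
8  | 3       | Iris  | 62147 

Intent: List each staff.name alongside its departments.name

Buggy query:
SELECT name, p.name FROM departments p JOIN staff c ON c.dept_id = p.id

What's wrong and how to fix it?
Bug: Both tables have a 'name' column; the unqualified reference is ambiguous

Fix: Qualify the column with its table alias (c.name)

Corrected query:
SELECT c.name, p.name FROM departments p JOIN staff c ON c.dept_id = p.id

Result:
name  | name   
------+--------
Grace | Finance
Frank | Legal  
Frank | Legal  
Grace | Finance
Frank | Finance
Iris  | Finance
Grace | Finance
Iris  | Legal  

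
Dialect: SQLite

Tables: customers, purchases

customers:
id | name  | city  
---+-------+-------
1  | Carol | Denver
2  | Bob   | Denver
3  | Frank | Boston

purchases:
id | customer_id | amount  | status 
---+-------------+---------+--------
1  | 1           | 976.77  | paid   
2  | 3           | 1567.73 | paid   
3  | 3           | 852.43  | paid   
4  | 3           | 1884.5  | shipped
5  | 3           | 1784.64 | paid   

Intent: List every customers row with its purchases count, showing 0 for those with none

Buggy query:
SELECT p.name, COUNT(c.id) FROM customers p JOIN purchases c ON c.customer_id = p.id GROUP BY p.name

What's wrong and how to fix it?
Bug: INNER JOIN drops customers rows that have no matching purchases rows

Fix: Use LEFT JOIN so parents without children still appear (COUNT(c.id) gives 0)

Corrected query:
SELECT p.name, COUNT(c.id) FROM customers p LEFT JOIN purchases c ON c.customer_id = p.id GROUP BY p.name

Result:
name  | COUNT(c.id)
------+------------
Bob   | 0          
Carol | 1          
Frank | 4          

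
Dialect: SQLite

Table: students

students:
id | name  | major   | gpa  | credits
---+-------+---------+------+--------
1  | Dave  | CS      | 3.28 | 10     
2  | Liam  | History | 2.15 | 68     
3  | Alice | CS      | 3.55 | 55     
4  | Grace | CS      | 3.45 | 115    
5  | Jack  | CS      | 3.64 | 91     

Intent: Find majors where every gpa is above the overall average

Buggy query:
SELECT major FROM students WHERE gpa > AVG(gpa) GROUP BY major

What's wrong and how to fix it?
Bug: WHERE evaluates per row before aggregation, so AVG() is unavailable

Fix: Use a subquery for AVG and a HAVING MIN(...) filter so the condition holds for every row in the group

Corrected query:
SELECT major FROM students GROUP BY major HAVING MIN(gpa) > (SELECT AVG(gpa) FROM students)

Result:
major
-----
CS   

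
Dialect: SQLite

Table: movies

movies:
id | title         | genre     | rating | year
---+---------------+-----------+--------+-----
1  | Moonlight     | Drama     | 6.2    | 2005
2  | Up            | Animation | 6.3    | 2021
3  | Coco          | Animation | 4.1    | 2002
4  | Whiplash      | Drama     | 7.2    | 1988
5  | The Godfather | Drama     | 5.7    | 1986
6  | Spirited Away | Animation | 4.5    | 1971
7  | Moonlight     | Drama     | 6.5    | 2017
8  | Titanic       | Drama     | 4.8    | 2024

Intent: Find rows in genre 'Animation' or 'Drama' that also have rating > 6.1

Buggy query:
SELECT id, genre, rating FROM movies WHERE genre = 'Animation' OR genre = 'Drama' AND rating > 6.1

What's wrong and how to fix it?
Bug: AND binds tighter than OR, so this parses as genre = 'Animation' OR (genre = 'Drama' AND rating > 6.1)

Fix: Add parentheses around the OR so the AND applies to both alternatives

Corrected query:
SELECT id, genre, rating FROM movies WHERE (genre = 'Animation' OR genre = 'Drama') AND rating > 6.1

Result:
id | genre     | rating
---+-----------+-------
1  | Drama     | 6.2   
2  | Animation | 6.3   
4  | Drama     | 7.2   
7  | Drama     | 6.5   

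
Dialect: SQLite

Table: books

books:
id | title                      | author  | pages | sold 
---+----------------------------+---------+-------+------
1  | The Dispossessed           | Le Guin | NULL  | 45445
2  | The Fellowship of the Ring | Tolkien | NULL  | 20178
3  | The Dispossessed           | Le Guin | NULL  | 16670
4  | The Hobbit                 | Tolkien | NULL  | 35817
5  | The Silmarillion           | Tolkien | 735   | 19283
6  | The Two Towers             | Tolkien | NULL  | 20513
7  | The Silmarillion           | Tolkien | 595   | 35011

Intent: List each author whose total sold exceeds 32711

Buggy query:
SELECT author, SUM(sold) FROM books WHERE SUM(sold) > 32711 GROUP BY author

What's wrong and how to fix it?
Bug: Aggregate functions cannot appear in a WHERE clause

Fix: Use HAVING (which filters groups after aggregation) instead of WHERE

Corrected query:
SELECT author, SUM(sold) FROM books GROUP BY author HAVING SUM(sold) > 32711

Result:
author  | SUM(sold)
--------+----------
Le Guin | 62115    
Tolkien | 130802   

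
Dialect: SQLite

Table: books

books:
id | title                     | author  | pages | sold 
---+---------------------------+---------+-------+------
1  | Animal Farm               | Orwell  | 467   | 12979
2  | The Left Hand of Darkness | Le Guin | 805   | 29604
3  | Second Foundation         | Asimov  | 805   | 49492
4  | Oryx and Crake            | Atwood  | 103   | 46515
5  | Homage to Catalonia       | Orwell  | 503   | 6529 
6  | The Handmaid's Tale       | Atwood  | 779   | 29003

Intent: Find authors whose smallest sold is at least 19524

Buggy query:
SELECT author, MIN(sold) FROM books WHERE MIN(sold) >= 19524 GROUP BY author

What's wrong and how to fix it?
Bug: MIN() in WHERE is a misuse of aggregate

Fix: Replace WHERE with HAVING after the GROUP BY

Corrected query:
SELECT author, MIN(sold) FROM books GROUP BY author HAVING MIN(sold) >= 19524

Result:
author  | MIN(sold)
--------+----------
Asimov  | 49492    
Atwood  | 29003    
Le Guin | 29604    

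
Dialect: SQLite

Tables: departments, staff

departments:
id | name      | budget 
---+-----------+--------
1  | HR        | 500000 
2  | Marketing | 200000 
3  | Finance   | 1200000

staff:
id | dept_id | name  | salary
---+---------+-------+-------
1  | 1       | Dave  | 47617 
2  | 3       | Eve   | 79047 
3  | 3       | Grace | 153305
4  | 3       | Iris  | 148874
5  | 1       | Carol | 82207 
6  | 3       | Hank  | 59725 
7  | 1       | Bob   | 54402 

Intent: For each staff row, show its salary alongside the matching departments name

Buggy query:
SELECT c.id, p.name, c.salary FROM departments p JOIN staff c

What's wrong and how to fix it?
Bug: Missing join condition: each staff row is matched to all departments rows instead of just its own

Fix: Add ON c.dept_id = p.id to the JOIN

Corrected query:
SELECT c.id, p.name, c.salary FROM departments p JOIN staff c ON c.dept_id = p.id

Result:
id | name    | salary
---+---------+-------
1  | HR      | 47617 
2  | Finance | 79047 
3  | Finance | 153305
4  | Finance | 148874
5  | HR      | 82207 
6  | Finance | 59725 
7  | HR      | 54402 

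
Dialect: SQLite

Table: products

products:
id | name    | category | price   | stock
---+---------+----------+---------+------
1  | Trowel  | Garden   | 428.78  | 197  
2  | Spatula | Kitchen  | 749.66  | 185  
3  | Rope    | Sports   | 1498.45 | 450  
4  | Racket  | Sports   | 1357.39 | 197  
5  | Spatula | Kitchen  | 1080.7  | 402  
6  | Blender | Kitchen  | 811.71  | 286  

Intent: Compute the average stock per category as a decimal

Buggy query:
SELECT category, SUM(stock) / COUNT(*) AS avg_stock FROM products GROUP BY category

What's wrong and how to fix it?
Bug: SUM(stock) and COUNT(*) are both integers; the division truncates the fractional part

Fix: Cast one side to REAL so the division keeps the fractional part

Corrected query:
SELECT category, SUM(stock) * 1.0 / COUNT(*) AS avg_stock FROM products GROUP BY category

Result:
category | avg_stock
---------+----------
Garden   | 197      
Kitchen  | 291      
Sports   | 323.5    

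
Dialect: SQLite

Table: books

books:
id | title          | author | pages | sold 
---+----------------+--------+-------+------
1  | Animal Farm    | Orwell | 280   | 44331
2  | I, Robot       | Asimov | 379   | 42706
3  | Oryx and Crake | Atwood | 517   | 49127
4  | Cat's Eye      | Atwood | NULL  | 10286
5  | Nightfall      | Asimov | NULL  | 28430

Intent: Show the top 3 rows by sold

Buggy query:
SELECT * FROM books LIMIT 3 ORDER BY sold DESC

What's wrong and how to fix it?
Bug: ORDER BY cannot follow LIMIT; LIMIT is the final clause

Fix: Sort with ORDER BY, then apply LIMIT

Corrected query:
SELECT * FROM books ORDER BY sold DESC LIMIT 3

Result:
id | title          | author | pages | sold 
---+----------------+--------+-------+------
3  | Oryx and Crake | Atwood | 517   | 49127
1  | Animal Farm    | Orwell | 280   | 44331
2  | I, Robot       | Asimov | 379   | 42706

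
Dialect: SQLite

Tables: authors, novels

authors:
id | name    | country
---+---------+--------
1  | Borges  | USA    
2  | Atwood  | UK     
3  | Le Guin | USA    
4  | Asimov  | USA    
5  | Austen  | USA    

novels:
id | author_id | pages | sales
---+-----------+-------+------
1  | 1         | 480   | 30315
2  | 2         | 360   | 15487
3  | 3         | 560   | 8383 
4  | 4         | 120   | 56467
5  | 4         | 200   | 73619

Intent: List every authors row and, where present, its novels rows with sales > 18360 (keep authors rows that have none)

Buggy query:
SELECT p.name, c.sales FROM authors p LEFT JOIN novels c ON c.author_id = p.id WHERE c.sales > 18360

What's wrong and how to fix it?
Bug: A WHERE condition on the right-hand table after LEFT JOIN drops unmatched parents

Fix: Put 'c.sales > 18360' in the JOIN's ON clause instead of WHERE

Corrected query:
SELECT p.name, c.sales FROM authors p LEFT JOIN novels c ON c.author_id = p.id AND c.sales > 18360

Result:
name    | sales
--------+------
Borges  | 30315
Atwood  | NULL 
Le Guin | NULL 
Asimov  | 56467
Asimov  | 73619
Austen  | NULL 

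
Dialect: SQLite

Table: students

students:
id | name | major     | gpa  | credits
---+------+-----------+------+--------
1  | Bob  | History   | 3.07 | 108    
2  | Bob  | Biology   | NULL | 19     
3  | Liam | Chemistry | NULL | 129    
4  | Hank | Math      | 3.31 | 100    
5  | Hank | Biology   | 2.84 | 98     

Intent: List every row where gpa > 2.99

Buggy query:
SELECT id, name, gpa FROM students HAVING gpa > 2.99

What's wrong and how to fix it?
Bug: HAVING filters the output of aggregation, but this query has no GROUP BY and no aggregate functions, so SQLite rejects it (HAVING clause on a non-aggregate query); the condition here is per row

Fix: Replace HAVING with WHERE since the condition applies to individual rows

Corrected query:
SELECT id, name, gpa FROM students WHERE gpa > 2.99

Result:
id | name | gpa 
---+------+-----
1  | Bob  | 3.07
4  | Hank | 3.31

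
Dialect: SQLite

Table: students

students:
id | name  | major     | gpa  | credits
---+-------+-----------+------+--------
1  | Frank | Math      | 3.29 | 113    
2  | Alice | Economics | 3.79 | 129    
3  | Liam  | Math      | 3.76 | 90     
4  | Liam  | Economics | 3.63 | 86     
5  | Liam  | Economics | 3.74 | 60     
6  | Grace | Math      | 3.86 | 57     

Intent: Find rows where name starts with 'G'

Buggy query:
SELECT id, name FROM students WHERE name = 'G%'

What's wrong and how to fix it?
Bug: Wildcards only work with LIKE; '=' treats '%' as a literal character

Fix: Replace '=' with LIKE so 'G%' is treated as a pattern

Corrected query:
SELECT id, name FROM students WHERE name LIKE 'G%'

Result:
id | name 
---+------
6  | Grace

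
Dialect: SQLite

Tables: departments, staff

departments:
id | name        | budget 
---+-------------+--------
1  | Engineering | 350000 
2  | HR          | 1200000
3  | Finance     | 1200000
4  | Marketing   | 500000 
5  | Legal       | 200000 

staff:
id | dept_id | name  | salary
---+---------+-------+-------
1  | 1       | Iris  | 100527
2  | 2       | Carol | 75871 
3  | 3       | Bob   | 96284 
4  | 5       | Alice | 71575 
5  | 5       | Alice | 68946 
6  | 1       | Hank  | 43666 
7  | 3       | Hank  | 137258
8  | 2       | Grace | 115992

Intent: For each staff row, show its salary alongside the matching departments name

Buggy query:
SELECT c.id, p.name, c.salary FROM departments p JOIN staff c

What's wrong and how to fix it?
Bug: JOIN with no ON clause produces a cartesian product; every staff row pairs with every departments row

Fix: Specify the join condition linking the foreign key to the parent id

Corrected query:
SELECT c.id, p.name, c.salary FROM departments p JOIN staff c ON c.dept_id = p.id

Result:
id | name        | salary
---+-------------+-------
1  | Engineering | 100527
2  | HR          | 75871 
3  | Finance     | 96284 
4  | Legal       | 71575 
5  | Legal       | 68946 
6  | Engineering | 43666 
7  | Finance     | 137258
8  | HR          | 115992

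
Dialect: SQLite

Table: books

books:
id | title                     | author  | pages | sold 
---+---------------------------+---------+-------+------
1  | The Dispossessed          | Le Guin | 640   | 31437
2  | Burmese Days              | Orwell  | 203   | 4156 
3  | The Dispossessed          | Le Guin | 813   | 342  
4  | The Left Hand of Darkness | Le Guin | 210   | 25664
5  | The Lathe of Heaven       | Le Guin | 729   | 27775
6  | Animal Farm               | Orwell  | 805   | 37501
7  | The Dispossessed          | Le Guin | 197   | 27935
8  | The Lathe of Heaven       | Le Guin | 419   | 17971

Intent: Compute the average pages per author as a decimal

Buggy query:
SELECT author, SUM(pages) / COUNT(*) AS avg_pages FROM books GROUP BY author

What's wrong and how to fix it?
Bug: SUM(pages) and COUNT(*) are both integers; the division truncates the fractional part

Fix: Cast one side to REAL so the division keeps the fractional part

Corrected query:
SELECT author, SUM(pages) * 1.0 / COUNT(*) AS avg_pages FROM books GROUP BY author

Result:
author  | avg_pages 
--------+-----------
Le Guin | 501.333333
Orwell  | 504       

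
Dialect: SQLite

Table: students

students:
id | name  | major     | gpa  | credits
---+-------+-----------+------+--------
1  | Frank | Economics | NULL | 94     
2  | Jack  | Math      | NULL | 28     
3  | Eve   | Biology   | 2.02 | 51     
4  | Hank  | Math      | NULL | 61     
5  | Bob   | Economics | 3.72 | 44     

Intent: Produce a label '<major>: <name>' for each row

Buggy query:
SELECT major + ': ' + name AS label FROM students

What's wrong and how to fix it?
Bug: SQLite uses || for string concatenation; + coerces text to numbers (yielding 0)

Fix: Replace + with || to concatenate text

Corrected query:
SELECT major || ': ' || name AS label FROM students

Result:
label           
----------------
Economics: Frank
Math: Jack      
Biology: Eve    
Math: Hank      
Economics: Bob  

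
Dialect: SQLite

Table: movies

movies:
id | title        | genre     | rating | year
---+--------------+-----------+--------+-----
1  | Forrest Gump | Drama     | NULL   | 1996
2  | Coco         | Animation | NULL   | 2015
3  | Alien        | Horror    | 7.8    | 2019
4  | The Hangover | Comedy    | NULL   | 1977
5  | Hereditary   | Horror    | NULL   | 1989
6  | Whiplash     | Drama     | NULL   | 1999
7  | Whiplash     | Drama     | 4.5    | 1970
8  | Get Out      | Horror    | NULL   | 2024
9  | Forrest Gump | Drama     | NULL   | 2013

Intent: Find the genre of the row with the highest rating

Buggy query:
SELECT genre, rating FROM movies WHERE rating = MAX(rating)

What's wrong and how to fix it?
Bug: MAX(rating) is an aggregate and cannot be used directly in WHERE

Fix: Use a subquery: WHERE rating = (SELECT MAX(rating) FROM movies)

Corrected query:
SELECT genre, rating FROM movies WHERE rating = (SELECT MAX(rating) FROM movies)

Result:
genre  | rating
-------+-------
Horror | 7.8   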